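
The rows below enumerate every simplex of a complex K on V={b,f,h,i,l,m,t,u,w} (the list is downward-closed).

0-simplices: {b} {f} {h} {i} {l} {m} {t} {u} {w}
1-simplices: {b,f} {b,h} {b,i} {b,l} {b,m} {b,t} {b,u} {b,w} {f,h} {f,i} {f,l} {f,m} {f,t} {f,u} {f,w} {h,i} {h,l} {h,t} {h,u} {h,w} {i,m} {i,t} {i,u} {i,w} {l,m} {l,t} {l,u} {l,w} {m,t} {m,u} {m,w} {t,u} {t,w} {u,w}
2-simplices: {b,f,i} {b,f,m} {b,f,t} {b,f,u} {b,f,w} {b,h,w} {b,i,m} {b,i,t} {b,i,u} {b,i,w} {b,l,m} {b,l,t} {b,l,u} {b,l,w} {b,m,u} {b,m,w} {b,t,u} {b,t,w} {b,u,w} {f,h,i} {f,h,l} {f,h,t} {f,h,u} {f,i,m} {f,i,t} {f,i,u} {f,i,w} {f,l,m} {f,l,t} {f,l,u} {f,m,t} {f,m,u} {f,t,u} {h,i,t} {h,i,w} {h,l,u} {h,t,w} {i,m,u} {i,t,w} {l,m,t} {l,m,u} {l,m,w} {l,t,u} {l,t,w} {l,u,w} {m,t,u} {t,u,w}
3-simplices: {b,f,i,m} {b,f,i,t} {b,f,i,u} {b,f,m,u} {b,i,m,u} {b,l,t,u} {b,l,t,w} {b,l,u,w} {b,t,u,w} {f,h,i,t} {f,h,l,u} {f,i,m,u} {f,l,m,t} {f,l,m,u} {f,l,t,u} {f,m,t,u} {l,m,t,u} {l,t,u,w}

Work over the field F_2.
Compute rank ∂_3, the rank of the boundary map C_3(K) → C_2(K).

rank∂_3=15

n_0=9 n_1=34 n_2=47 n_3=18  [Z2]
∂1: piv[bf,bh,bi,bl,bm,bt,bu,bw] rk=8  ker:fh,fi,fl,fm,ft,fu,fw,hi,hl,ht,hu,hw,im,it,iu,iw,lm,lt,lu,lw,mt,mu,mw,tu,tw,uw
∂2: piv[bfi,bfm,bft,bfu,bfw,bhw,bim,bit,biu,biw,blm,blt,blu,blw,bmu,bmw,btu,btw,buw,fhi,fhl,fht,fhu,flm,fmt,hiw] rk=26  ker:fim,fit,fiu,fiw,flt,flu,fmu,ftu,hit,hlu,htw,imu,itw,lmt,lmu,lmw,ltu,ltw,luw,mtu,tuw
∂3: piv[bfim,bfit,bfiu,bfmu,bimu,bltu,bltw,bluw,btuw,fhit,fhlu,flmt,flmu,fltu,fmtu] rk=15  ker:fimu,lmtu,ltuw
rk∂_3=15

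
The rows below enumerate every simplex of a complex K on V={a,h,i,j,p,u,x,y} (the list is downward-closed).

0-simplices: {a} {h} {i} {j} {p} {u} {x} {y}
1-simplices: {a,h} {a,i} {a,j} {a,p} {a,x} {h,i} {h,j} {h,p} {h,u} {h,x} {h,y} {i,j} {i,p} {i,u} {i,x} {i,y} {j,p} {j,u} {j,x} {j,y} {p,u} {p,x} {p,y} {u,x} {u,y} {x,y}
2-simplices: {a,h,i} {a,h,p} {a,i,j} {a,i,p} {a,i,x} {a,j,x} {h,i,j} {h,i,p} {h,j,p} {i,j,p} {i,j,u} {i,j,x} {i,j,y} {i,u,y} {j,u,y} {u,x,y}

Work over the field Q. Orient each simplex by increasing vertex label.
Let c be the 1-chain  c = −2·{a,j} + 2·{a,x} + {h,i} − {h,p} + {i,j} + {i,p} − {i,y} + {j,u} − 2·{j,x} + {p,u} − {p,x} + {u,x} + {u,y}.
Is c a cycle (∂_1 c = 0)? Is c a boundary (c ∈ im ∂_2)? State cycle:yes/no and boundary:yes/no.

cycle:yes boundary:no

n_0=8 n_1=26 n_2=16  [Q]
∂1: piv[ah,ai,aj,ap,ax,hu,hy] rk=7  ker:hi,hj,hp,hx,ij,ip,iu,ix,iy,jp,ju,jx,jy,pu,px,py,ux,uy,xy
∂2: piv[ahi,ahp,aij,aip,aix,ajx,hij,hjp,iju,ijy,iuy,uxy] rk=12  ker:hip,ijp,ijx,juy
∂1c = 0
c vs im∂2: residual ≠ 0 ⇒ not boundary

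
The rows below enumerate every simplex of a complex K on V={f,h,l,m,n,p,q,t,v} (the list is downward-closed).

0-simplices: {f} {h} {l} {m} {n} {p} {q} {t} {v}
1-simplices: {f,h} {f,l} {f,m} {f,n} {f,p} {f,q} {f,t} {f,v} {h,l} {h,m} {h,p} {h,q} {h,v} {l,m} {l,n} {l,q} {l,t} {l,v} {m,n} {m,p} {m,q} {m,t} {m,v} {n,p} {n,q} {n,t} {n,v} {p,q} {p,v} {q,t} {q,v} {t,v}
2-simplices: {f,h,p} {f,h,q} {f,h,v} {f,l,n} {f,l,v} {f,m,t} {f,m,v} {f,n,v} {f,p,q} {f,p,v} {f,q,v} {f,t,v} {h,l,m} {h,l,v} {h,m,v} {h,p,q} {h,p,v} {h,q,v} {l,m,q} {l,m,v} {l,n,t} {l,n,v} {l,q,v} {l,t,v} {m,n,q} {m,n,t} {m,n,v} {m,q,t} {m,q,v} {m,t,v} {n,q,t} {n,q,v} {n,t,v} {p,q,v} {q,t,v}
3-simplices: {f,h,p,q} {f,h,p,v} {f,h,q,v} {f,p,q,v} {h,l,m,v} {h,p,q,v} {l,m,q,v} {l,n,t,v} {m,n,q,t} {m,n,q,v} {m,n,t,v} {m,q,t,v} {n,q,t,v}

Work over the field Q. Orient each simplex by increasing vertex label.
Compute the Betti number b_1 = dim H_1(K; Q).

b_1=2

n_0=9 n_1=32 n_2=35 n_3=13  [Q]
∂1: piv[fh,fl,fm,fn,fp,fq,ft,fv] rk=8  ker:hl,hm,hp,hq,hv,lm,ln,lq,lt,lv,mn,mp,mq,mt,mv,np,nq,nt,nv,pq,pv,qt,qv,tv
∂2: piv[fhp,fhq,fhv,fln,flv,fmt,fmv,fnv,fpq,fpv,fqv,ftv,hlm,hlv,hmv,lmq,lnt,lqv,ltv,mnq,mnt,mqt] rk=22  ker:hpq,hpv,hqv,lmv,lnv,mnv,mqv,mtv,nqt,nqv,ntv,pqv,qtv
∂3: piv[fhpq,fhpv,fhqv,fpqv,hlmv,lmqv,lntv,mnqt,mnqv,mntv,mqtv] rk=11  ker:hpqv,nqtv
b_1=(32−8)−22=2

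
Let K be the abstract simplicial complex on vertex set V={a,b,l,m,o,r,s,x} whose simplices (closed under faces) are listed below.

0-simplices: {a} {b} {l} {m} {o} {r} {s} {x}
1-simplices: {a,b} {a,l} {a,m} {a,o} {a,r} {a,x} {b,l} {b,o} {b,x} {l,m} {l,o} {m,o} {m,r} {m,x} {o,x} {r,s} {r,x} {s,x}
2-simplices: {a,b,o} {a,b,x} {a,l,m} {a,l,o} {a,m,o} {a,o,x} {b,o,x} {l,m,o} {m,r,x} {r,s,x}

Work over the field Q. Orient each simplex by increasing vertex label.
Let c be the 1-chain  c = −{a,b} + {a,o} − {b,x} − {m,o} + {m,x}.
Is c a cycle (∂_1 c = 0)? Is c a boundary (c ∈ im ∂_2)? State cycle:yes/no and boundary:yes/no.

n_0=8 n_1=18 n_2=10  [Q]
∂1: piv[ab,al,am,ao,ar,ax,rs] rk=7  ker:bl,bo,bx,lm,lo,mo,mr,mx,ox,rx,sx
∂2: piv[abo,abx,alm,alo,amo,aox,mrx,rsx] rk=8  ker:box,lmo
∂1c = 0
c vs im∂2: residual ≠ 0 ⇒ not boundary

cycle:yes boundary:no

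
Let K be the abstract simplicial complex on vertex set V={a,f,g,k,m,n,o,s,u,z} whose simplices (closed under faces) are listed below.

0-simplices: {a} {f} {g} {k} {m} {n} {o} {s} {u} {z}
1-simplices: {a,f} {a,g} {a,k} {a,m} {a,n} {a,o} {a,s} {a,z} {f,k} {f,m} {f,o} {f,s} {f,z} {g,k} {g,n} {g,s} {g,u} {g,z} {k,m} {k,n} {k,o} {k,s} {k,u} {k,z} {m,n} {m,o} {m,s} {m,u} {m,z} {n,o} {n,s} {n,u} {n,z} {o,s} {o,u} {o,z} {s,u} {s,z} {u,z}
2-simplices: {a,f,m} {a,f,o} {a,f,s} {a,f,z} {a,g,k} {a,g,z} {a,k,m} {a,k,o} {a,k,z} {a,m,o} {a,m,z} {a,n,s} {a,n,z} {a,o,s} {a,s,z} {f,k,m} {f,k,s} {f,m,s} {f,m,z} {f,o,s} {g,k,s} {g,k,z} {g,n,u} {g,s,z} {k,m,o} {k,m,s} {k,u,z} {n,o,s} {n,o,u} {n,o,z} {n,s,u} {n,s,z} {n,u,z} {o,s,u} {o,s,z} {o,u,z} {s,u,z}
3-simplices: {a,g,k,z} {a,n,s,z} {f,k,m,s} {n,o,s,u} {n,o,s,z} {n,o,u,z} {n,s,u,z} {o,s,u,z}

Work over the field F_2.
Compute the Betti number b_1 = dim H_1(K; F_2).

n_0=10 n_1=39 n_2=37 n_3=8  [Z2]
∂1: piv[af,ag,ak,am,an,ao,as,az,gu] rk=9  ker:fk,fm,fo,fs,fz,gk,gn,gs,gz,km,kn,ko,ks,ku,kz,mn,mo,ms,mu,mz,no,ns,nu,nz,os,ou,oz,su,sz,uz
∂2: piv[afm,afo,afs,afz,agk,agz,akm,ako,akz,amo,amz,ans,anz,aos,asz,fkm,fks,fms,gks,gnu,kuz,nos,nou,noz,nsu,nuz] rk=26  ker:fmz,fos,gkz,gsz,kmo,kms,nsz,osu,osz,ouz,suz
∂3: piv[agkz,ansz,fkms,nosu,nosz,nouz,nsuz] rk=7  ker:osuz
b_1=(39−9)−26=4

b_1=4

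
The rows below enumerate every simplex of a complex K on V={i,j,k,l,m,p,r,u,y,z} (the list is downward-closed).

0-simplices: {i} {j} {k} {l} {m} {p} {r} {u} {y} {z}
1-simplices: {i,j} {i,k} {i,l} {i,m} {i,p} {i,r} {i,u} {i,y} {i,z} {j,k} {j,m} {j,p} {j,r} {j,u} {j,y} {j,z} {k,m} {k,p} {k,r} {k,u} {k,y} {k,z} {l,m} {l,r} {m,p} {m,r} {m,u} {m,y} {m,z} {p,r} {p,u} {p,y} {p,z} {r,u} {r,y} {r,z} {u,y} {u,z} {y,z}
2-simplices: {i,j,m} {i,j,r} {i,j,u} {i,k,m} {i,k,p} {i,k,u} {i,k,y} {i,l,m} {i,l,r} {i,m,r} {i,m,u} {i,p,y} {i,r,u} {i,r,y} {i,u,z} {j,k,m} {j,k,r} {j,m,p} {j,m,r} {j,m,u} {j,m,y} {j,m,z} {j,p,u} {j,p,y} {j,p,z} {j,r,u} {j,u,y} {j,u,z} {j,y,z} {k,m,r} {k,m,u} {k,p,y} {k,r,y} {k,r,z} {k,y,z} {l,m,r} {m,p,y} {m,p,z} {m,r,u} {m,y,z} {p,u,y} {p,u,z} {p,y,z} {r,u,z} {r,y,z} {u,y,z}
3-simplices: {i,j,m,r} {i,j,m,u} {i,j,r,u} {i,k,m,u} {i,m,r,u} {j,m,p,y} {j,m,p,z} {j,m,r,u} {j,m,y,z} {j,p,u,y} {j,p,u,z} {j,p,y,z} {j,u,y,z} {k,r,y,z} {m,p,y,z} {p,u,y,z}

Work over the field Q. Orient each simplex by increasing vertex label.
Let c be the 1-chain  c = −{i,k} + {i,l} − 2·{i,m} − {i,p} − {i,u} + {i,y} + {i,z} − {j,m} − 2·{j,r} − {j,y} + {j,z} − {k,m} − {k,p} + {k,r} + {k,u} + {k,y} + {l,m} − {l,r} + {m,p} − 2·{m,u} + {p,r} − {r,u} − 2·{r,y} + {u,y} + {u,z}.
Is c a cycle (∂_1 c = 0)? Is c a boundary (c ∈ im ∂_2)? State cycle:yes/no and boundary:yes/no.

cycle:no boundary:no

n_0=10 n_1=39 n_2=46 n_3=16  [Q]
∂1: piv[ij,ik,il,im,ip,ir,iu,iy,iz] rk=9  ker:jk,jm,jp,jr,ju,jy,jz,km,kp,kr,ku,ky,kz,lm,lr,mp,mr,mu,my,mz,pr,pu,py,pz,ru,ry,rz,uy,uz,yz
∂2: piv[ijm,ijr,iju,ikm,ikp,iku,iky,ilm,ilr,imr,imu,ipy,iru,iry,iuz,jkm,jkr,jmp,jmy,jmz,jpu,jpy,jpz,juy,juz,jyz,krz,kyz,ruz] rk=29  ker:jmr,jmu,jru,kmr,kmu,kpy,kry,lmr,mpy,mpz,mru,myz,puy,puz,pyz,ryz,uyz
∂3: piv[ijmr,ijmu,ijru,ikmu,imru,jmpy,jmpz,jmyz,jpuy,jpuz,jpyz,juyz,kryz] rk=13  ker:jmru,mpyz,puyz
∂1c = 2·{i} + 3·{j} − 2·{k} + {l} − 2·{m} − 2·{p} + 2·{r} − 5·{u} + 3·{z}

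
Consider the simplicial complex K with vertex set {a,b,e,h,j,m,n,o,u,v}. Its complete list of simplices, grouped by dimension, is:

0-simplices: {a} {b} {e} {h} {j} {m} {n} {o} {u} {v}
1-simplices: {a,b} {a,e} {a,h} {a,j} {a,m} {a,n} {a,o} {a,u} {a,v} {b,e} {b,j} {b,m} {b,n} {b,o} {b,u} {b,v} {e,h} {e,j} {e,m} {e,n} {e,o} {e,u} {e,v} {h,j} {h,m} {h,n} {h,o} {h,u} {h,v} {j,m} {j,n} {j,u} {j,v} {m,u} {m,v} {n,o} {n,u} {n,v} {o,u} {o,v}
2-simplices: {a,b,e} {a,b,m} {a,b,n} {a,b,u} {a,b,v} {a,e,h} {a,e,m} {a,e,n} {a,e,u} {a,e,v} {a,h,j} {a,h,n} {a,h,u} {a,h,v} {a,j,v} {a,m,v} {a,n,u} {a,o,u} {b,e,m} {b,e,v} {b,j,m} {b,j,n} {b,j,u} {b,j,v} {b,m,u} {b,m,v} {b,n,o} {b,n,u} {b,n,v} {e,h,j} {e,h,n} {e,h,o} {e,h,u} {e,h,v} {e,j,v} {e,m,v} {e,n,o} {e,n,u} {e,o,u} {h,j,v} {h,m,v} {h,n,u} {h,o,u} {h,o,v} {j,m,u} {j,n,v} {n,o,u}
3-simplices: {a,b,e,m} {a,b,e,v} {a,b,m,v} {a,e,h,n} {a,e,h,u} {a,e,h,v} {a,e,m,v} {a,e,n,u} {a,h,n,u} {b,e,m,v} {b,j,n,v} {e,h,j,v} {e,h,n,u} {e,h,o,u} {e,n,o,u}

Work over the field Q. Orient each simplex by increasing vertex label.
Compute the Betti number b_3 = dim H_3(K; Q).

n_0=10 n_1=40 n_2=47 n_3=15  [Q]
∂1: piv[ab,ae,ah,aj,am,an,ao,au,av] rk=9  ker:be,bj,bm,bn,bo,bu,bv,eh,ej,em,en,eo,eu,ev,hj,hm,hn,ho,hu,hv,jm,jn,ju,jv,mu,mv,no,nu,nv,ou,ov
∂2: piv[abe,abm,abn,abu,abv,aeh,aem,aen,aeu,aev,ahj,ahn,ahu,ahv,ajv,amv,anu,aou,bjm,bjn,bju,bjv,bmu,bno,bnv,ehj,eho,eno,eou,hmv,hov] rk=31  ker:bem,bev,bmv,bnu,ehn,ehu,ehv,ejv,emv,enu,hjv,hnu,hou,jmu,jnv,nou
∂3: piv[abem,abev,abmv,aehn,aehu,aehv,aemv,aenu,ahnu,bjnv,ehjv,ehou,enou] rk=13  ker:bemv,ehnu
b_3=(15−13)−0=2

b_3=2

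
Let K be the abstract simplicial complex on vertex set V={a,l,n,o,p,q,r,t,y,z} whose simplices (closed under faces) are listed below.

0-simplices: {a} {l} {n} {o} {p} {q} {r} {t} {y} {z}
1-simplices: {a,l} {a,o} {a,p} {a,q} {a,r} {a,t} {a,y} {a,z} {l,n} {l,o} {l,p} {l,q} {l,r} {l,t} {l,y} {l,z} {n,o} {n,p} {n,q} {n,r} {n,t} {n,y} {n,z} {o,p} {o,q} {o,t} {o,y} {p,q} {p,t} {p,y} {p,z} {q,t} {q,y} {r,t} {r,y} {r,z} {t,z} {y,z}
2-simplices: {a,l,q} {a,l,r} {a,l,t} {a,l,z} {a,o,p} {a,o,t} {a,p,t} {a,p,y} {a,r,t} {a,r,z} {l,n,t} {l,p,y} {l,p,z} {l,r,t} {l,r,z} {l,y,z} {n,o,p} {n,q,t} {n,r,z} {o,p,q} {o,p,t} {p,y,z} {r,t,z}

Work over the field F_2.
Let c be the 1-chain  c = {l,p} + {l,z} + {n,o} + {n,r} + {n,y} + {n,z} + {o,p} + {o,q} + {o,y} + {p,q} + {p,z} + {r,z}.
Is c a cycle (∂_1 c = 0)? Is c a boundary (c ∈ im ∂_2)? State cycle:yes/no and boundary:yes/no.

cycle:yes boundary:no

n_0=10 n_1=38 n_2=23  [Z2]
∂1: piv[al,ao,ap,aq,ar,at,ay,az,ln] rk=9  ker:lo,lp,lq,lr,lt,ly,lz,no,np,nq,nr,nt,ny,nz,op,oq,ot,oy,pq,pt,py,pz,qt,qy,rt,ry,rz,tz,yz
∂2: piv[alq,alr,alt,alz,aop,aot,apt,apy,art,arz,lnt,lpy,lpz,lyz,nop,nqt,nrz,opq,rtz] rk=19  ker:lrt,lrz,opt,pyz
∂1c = 0
c vs im∂2: residual ≠ 0 ⇒ not boundary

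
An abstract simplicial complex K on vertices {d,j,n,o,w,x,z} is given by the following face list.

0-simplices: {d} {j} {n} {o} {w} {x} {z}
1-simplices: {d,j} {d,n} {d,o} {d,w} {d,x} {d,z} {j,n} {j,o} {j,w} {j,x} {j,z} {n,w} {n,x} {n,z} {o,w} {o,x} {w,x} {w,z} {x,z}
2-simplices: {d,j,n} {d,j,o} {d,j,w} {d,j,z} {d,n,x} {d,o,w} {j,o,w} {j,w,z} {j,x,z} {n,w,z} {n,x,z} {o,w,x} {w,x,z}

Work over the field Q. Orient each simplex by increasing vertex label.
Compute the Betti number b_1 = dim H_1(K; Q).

n_0=7 n_1=19 n_2=13  [Q]
∂1: piv[dj,dn,do,dw,dx,dz] rk=6  ker:jn,jo,jw,jx,jz,nw,nx,nz,ow,ox,wx,wz,xz
∂2: piv[djn,djo,djw,djz,dnx,dow,jwz,jxz,nwz,nxz,owx,wxz] rk=12  ker:jow
b_1=(19−6)−12=1

b_1=1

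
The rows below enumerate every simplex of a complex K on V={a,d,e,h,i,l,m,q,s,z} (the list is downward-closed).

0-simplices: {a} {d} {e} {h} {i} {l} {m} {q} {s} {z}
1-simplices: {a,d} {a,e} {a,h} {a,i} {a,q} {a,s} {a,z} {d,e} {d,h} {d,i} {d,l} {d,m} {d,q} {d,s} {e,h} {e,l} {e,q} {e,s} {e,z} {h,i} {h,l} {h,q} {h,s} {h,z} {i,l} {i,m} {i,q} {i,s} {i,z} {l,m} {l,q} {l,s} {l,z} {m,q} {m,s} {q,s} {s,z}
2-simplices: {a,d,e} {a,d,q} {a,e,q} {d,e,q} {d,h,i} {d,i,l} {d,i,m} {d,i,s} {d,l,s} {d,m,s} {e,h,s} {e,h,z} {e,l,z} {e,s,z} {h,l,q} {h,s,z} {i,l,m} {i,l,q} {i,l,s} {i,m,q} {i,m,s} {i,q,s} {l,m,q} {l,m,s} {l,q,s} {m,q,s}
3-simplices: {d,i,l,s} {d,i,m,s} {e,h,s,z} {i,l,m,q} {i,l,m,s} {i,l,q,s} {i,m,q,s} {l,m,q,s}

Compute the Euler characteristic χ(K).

n_0=10 n_1=37 n_2=26 n_3=8
χ=+10−37+26−8=-9

χ(K)=-9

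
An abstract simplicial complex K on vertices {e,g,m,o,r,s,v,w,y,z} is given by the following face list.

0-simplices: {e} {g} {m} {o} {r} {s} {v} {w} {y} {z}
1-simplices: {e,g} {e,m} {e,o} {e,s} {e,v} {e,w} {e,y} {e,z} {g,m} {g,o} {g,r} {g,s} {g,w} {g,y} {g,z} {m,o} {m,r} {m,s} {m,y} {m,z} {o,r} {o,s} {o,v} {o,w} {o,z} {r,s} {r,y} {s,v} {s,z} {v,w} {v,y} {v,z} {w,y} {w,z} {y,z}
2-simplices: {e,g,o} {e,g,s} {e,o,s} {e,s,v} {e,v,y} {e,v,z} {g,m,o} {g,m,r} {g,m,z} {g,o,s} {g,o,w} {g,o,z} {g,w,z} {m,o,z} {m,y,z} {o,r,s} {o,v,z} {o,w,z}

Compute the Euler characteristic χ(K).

χ(K)=-7

n_0=10 n_1=35 n_2=18
χ=+10−35+18=-7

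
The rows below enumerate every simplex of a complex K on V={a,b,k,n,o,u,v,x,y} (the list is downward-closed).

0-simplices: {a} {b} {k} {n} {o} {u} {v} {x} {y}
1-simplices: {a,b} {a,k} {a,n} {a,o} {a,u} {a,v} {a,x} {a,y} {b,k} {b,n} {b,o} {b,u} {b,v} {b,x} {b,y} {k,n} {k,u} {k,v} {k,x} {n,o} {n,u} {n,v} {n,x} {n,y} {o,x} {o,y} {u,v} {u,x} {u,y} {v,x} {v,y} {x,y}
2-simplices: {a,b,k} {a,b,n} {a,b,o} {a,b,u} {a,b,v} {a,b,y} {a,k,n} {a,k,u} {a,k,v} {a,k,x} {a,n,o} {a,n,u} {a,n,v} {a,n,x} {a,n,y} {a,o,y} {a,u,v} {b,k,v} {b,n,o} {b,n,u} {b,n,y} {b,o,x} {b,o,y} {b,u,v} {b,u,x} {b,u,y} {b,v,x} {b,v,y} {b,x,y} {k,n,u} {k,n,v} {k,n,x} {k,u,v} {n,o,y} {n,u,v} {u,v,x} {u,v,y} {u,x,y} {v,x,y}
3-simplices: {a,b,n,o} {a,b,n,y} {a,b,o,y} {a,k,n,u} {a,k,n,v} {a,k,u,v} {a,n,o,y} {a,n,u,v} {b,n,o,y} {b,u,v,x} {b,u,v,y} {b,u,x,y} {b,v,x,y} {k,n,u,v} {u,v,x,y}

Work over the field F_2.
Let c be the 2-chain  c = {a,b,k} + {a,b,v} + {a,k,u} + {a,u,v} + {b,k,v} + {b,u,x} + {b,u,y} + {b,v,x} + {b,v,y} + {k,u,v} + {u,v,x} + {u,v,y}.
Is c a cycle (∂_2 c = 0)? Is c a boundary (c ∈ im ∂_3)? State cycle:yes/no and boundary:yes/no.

n_0=9 n_1=32 n_2=39 n_3=15  [Z2]
∂1: piv[ab,ak,an,ao,au,av,ax,ay] rk=8  ker:bk,bn,bo,bu,bv,bx,by,kn,ku,kv,kx,no,nu,nv,nx,ny,ox,oy,uv,ux,uy,vx,vy,xy
∂2: piv[abk,abn,abo,abu,abv,aby,akn,aku,akv,akx,ano,anu,anv,anx,any,aoy,auv,box,bux,buy,bvx,bvy,bxy] rk=23  ker:bkv,bno,bnu,bny,boy,buv,knu,knv,knx,kuv,noy,nuv,uvx,uvy,uxy,vxy
∂3: piv[abno,abny,aboy,aknu,aknv,akuv,anoy,anuv,buvx,buvy,buxy,bvxy] rk=12  ker:bnoy,knuv,uvxy
∂2c = 0
c vs im∂3: residual ≠ 0 ⇒ not boundary

cycle:yes boundary:no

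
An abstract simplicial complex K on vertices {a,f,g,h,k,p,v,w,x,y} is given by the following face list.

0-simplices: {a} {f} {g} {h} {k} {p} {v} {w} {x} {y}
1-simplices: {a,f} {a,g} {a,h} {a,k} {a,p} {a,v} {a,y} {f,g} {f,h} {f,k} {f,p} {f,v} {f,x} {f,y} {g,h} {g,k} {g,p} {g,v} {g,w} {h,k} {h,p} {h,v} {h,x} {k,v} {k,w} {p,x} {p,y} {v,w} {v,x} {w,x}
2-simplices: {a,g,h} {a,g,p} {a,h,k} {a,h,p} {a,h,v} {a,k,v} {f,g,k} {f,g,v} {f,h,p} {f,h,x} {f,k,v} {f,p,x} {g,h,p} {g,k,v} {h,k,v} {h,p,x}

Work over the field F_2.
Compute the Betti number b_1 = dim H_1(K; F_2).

b_1=9

n_0=10 n_1=30 n_2=16  [Z2]
∂1: piv[af,ag,ah,ak,ap,av,ay,fx,gw] rk=9  ker:fg,fh,fk,fp,fv,fy,gh,gk,gp,gv,hk,hp,hv,hx,kv,kw,px,py,vw,vx,wx
∂2: piv[agh,agp,ahk,ahp,ahv,akv,fgk,fgv,fhp,fhx,fkv,fpx] rk=12  ker:ghp,gkv,hkv,hpx
b_1=(30−9)−12=9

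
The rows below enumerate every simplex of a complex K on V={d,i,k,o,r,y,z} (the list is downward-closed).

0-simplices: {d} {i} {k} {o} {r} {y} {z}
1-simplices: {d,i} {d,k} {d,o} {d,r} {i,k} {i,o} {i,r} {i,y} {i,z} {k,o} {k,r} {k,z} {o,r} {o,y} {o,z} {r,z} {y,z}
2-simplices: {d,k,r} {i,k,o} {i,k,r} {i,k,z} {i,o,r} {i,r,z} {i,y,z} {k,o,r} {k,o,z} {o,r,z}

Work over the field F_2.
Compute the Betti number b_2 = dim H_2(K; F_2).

n_0=7 n_1=17 n_2=10  [Z2]
∂1: piv[di,dk,do,dr,iy,iz] rk=6  ker:ik,io,ir,ko,kr,kz,or,oy,oz,rz,yz
∂2: piv[dkr,iko,ikr,ikz,ior,irz,iyz,koz] rk=8  ker:kor,orz
b_2=(10−8)−0=2

b_2=2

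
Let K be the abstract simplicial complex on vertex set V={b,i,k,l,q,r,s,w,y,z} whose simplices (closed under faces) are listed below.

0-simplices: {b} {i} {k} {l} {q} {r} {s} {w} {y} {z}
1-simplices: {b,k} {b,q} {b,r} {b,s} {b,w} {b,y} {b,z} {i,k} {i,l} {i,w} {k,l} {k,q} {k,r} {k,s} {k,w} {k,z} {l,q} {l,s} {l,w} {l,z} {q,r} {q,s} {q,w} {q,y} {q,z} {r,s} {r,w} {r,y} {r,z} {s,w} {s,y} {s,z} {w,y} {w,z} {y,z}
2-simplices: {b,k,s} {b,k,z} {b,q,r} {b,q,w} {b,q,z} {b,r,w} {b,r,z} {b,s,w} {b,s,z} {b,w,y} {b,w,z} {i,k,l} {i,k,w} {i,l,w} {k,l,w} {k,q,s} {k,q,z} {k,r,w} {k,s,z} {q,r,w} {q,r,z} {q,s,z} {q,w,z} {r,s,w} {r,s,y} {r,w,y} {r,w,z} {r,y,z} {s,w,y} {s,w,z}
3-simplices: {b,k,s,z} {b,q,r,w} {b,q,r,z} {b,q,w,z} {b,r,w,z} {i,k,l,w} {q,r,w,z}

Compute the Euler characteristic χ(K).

χ(K)=-2

n_0=10 n_1=35 n_2=30 n_3=7
χ=+10−35+30−7=-2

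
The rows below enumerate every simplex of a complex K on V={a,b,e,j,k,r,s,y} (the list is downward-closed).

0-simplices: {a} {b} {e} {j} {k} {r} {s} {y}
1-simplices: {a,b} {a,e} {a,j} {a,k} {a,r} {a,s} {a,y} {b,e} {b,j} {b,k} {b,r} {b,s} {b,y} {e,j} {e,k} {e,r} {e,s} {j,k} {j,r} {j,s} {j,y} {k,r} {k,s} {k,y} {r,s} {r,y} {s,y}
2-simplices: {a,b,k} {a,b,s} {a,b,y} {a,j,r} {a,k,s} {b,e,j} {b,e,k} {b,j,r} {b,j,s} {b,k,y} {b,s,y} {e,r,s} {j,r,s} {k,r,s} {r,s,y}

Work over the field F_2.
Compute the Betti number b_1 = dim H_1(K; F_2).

b_1=5

n_0=8 n_1=27 n_2=15  [Z2]
∂1: piv[ab,ae,aj,ak,ar,as,ay] rk=7  ker:be,bj,bk,br,bs,by,ej,ek,er,es,jk,jr,js,jy,kr,ks,ky,rs,ry,sy
∂2: piv[abk,abs,aby,ajr,aks,bej,bek,bjr,bjs,bky,bsy,ers,jrs,krs,rsy] rk=15
b_1=(27−7)−15=5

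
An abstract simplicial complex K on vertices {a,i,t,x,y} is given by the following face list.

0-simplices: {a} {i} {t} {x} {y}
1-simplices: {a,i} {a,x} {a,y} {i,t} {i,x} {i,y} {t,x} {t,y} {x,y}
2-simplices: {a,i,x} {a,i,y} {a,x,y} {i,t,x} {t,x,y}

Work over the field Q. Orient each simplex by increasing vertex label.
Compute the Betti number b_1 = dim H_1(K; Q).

n_0=5 n_1=9 n_2=5  [Q]
∂1: piv[ai,ax,ay,it] rk=4  ker:ix,iy,tx,ty,xy
∂2: piv[aix,aiy,axy,itx,txy] rk=5
b_1=(9−4)−5=0

b_1=0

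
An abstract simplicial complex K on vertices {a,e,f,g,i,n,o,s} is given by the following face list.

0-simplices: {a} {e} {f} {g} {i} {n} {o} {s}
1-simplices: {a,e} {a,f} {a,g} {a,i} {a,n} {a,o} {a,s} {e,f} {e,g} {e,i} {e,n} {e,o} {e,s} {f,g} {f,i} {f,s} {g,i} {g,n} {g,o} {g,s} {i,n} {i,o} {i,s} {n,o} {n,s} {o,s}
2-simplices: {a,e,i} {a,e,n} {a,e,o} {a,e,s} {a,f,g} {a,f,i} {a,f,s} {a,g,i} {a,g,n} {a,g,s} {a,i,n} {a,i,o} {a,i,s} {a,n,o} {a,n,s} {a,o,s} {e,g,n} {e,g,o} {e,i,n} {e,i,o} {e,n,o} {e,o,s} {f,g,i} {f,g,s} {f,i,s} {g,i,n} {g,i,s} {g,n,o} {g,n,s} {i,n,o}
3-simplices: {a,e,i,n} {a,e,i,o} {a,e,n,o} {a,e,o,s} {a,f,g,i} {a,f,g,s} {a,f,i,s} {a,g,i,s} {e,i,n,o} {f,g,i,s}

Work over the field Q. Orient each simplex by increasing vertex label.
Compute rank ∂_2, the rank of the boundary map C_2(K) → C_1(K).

rank∂_2=18

n_0=8 n_1=26 n_2=30 n_3=10  [Q]
∂1: piv[ae,af,ag,ai,an,ao,as] rk=7  ker:ef,eg,ei,en,eo,es,fg,fi,fs,gi,gn,go,gs,in,io,is,no,ns,os
∂2: piv[aei,aen,aeo,aes,afg,afi,afs,agi,agn,ags,ain,aio,ais,ano,ans,aos,egn,ego] rk=18  ker:ein,eio,eno,eos,fgi,fgs,fis,gin,gis,gno,gns,ino
∂3: piv[aein,aeio,aeno,aeos,afgi,afgs,afis,agis,eino] rk=9  ker:fgis
rk∂_2=18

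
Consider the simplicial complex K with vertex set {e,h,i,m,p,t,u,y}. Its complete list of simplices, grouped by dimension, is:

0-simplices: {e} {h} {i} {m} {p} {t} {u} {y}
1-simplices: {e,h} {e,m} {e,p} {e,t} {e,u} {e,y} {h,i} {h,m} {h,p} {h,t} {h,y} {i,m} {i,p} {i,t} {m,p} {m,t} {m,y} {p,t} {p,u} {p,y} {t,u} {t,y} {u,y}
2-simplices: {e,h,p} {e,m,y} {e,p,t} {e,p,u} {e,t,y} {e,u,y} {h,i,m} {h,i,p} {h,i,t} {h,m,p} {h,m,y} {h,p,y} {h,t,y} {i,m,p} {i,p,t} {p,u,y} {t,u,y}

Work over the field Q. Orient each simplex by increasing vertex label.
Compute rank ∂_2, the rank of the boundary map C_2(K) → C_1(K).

rank∂_2=15

n_0=8 n_1=23 n_2=17  [Q]
∂1: piv[eh,em,ep,et,eu,ey,hi] rk=7  ker:hm,hp,ht,hy,im,ip,it,mp,mt,my,pt,pu,py,tu,ty,uy
∂2: piv[ehp,emy,ept,epu,ety,euy,him,hip,hit,hmp,hmy,hpy,hty,ipt,tuy] rk=15  ker:imp,puy
rk∂_2=15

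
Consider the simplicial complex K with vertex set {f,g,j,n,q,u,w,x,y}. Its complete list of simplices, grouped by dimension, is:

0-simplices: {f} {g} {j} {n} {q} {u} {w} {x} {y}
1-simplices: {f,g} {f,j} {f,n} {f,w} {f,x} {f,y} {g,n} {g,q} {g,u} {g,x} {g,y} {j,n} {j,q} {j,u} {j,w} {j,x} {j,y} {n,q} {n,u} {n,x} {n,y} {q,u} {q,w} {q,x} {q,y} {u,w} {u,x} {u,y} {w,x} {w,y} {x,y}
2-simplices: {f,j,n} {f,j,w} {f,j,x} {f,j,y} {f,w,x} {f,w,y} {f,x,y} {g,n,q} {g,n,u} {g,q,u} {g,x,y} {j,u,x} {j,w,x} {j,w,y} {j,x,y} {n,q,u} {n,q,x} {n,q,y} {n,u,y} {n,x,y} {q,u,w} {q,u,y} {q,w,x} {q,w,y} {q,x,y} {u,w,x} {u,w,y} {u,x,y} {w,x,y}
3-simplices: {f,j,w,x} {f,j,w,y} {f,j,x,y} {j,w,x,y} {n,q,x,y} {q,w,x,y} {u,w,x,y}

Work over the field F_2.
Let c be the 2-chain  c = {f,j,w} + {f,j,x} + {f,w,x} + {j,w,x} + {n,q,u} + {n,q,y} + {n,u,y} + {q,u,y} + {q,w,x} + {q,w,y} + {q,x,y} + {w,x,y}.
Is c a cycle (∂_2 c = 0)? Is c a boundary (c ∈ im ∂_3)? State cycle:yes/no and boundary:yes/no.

n_0=9 n_1=31 n_2=29 n_3=7  [Z2]
∂1: piv[fg,fj,fn,fw,fx,fy,gq,gu] rk=8  ker:gn,gx,gy,jn,jq,ju,jw,jx,jy,nq,nu,nx,ny,qu,qw,qx,qy,uw,ux,uy,wx,wy,xy
∂2: piv[fjn,fjw,fjx,fjy,fwx,fwy,fxy,gnq,gnu,gqu,gxy,jux,nqx,nqy,nuy,nxy,quw,qwx,uwx] rk=19  ker:jwx,jwy,jxy,nqu,quy,qwy,qxy,uwy,uxy,wxy
∂3: piv[fjwx,fjwy,fjxy,jwxy,nqxy,qwxy,uwxy] rk=7
∂2c = 0
c vs im∂3: residual ≠ 0 ⇒ not boundary

cycle:yes boundary:no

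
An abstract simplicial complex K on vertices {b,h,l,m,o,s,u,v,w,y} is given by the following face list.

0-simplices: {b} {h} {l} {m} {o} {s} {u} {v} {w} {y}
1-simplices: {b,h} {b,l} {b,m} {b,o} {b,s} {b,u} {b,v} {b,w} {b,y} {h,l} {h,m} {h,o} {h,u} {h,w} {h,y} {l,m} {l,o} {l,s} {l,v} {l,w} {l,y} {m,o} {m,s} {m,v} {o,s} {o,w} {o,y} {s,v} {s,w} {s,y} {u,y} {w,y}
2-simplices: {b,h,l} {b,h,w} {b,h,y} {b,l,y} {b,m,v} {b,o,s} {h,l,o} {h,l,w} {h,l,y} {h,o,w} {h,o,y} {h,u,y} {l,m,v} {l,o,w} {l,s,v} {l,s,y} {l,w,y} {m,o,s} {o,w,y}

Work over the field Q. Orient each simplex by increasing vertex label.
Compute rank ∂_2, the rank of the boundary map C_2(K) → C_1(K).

n_0=10 n_1=32 n_2=19  [Q]
∂1: piv[bh,bl,bm,bo,bs,bu,bv,bw,by] rk=9  ker:hl,hm,ho,hu,hw,hy,lm,lo,ls,lv,lw,ly,mo,ms,mv,os,ow,oy,sv,sw,sy,uy,wy
∂2: piv[bhl,bhw,bhy,bly,bmv,bos,hlo,hlw,how,hoy,huy,lmv,lsv,lsy,lwy,mos] rk=16  ker:hly,low,owy
rk∂_2=16

rank∂_2=16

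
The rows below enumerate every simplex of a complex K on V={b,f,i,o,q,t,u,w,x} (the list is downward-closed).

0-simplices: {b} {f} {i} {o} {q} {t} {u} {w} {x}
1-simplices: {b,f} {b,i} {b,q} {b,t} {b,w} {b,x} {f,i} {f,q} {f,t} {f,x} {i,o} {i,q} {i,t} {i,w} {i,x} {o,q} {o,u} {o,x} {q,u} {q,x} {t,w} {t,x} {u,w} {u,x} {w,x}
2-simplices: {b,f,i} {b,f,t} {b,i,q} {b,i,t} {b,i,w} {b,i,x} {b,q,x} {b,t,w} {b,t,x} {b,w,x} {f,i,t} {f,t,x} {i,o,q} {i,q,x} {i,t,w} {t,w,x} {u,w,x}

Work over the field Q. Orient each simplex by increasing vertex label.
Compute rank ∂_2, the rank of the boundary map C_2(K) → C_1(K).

n_0=9 n_1=25 n_2=17  [Q]
∂1: piv[bf,bi,bq,bt,bw,bx,io,ou] rk=8  ker:fi,fq,ft,fx,iq,it,iw,ix,oq,ox,qu,qx,tw,tx,uw,ux,wx
∂2: piv[bfi,bft,biq,bit,biw,bix,bqx,btw,btx,bwx,ftx,ioq,uwx] rk=13  ker:fit,iqx,itw,twx
rk∂_2=13

rank∂_2=13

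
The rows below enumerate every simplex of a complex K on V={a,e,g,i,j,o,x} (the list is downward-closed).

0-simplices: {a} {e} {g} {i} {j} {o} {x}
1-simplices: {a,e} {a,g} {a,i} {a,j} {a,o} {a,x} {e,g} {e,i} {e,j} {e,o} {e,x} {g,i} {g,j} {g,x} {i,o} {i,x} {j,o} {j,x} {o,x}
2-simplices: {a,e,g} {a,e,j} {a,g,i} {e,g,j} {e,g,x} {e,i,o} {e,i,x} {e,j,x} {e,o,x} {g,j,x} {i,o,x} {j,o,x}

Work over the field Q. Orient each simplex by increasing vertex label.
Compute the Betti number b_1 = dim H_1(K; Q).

b_1=3

n_0=7 n_1=19 n_2=12  [Q]
∂1: piv[ae,ag,ai,aj,ao,ax] rk=6  ker:eg,ei,ej,eo,ex,gi,gj,gx,io,ix,jo,jx,ox
∂2: piv[aeg,aej,agi,egj,egx,eio,eix,ejx,eox,jox] rk=10  ker:gjx,iox
b_1=(19−6)−10=3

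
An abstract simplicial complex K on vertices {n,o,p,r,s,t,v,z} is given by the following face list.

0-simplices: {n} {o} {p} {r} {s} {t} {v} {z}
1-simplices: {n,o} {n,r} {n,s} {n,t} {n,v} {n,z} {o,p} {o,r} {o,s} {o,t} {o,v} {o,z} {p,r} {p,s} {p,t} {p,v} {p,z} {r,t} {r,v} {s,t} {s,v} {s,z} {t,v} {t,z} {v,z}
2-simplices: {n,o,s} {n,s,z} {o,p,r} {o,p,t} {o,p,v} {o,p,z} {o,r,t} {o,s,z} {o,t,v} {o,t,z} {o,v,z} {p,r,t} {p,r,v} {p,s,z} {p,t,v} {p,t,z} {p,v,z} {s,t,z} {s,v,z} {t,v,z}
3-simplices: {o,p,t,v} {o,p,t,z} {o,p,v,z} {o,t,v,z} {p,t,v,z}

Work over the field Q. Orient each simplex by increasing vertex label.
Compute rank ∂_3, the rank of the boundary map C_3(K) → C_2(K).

n_0=8 n_1=25 n_2=20 n_3=5  [Q]
∂1: piv[no,nr,ns,nt,nv,nz,op] rk=7  ker:or,os,ot,ov,oz,pr,ps,pt,pv,pz,rt,rv,st,sv,sz,tv,tz,vz
∂2: piv[nos,nsz,opr,opt,opv,opz,ort,osz,otv,otz,ovz,prv,psz,stz,svz] rk=15  ker:prt,ptv,ptz,pvz,tvz
∂3: piv[optv,optz,opvz,otvz] rk=4  ker:ptvz
rk∂_3=4

rank∂_3=4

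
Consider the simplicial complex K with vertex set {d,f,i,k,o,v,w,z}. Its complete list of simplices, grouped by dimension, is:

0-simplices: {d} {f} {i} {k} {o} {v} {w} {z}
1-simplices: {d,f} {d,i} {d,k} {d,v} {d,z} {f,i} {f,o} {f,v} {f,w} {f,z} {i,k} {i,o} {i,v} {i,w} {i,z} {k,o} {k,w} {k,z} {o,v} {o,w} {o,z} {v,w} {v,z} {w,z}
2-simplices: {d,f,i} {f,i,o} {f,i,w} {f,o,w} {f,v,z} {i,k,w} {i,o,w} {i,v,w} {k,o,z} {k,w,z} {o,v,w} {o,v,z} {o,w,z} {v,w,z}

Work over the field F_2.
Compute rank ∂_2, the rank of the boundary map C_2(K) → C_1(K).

rank∂_2=12

n_0=8 n_1=24 n_2=14  [Z2]
∂1: piv[df,di,dk,dv,dz,fo,fw] rk=7  ker:fi,fv,fz,ik,io,iv,iw,iz,ko,kw,kz,ov,ow,oz,vw,vz,wz
∂2: piv[dfi,fio,fiw,fow,fvz,ikw,ivw,koz,kwz,ovw,ovz,owz] rk=12  ker:iow,vwz
rk∂_2=12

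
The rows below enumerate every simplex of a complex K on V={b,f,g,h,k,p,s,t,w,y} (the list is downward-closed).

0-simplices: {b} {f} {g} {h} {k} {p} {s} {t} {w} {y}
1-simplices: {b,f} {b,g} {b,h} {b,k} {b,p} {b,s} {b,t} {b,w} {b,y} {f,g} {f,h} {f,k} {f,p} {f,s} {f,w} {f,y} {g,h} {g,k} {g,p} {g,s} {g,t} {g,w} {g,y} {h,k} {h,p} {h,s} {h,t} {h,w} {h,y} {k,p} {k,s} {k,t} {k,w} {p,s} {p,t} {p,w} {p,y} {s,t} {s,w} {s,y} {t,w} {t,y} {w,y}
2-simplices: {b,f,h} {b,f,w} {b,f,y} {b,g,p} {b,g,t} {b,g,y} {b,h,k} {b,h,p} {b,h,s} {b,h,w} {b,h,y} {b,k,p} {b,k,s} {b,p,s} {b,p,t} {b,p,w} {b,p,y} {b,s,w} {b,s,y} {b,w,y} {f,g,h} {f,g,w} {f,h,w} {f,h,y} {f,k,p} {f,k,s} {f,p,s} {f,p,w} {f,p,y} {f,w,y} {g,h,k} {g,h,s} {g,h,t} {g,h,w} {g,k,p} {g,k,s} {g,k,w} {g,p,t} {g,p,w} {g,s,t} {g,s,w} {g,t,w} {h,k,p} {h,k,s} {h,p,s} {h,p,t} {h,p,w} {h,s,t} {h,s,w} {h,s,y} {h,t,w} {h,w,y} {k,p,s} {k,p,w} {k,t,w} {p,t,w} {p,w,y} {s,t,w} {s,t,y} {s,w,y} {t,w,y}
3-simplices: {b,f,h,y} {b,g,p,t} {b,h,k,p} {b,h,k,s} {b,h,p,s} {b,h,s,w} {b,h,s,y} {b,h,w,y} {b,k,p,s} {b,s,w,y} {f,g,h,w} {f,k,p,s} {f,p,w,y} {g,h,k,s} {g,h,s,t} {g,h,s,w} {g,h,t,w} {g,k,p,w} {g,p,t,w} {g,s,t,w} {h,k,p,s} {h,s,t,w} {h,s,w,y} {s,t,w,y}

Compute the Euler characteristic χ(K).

n_0=10 n_1=43 n_2=61 n_3=24
χ=+10−43+61−24=4

χ(K)=4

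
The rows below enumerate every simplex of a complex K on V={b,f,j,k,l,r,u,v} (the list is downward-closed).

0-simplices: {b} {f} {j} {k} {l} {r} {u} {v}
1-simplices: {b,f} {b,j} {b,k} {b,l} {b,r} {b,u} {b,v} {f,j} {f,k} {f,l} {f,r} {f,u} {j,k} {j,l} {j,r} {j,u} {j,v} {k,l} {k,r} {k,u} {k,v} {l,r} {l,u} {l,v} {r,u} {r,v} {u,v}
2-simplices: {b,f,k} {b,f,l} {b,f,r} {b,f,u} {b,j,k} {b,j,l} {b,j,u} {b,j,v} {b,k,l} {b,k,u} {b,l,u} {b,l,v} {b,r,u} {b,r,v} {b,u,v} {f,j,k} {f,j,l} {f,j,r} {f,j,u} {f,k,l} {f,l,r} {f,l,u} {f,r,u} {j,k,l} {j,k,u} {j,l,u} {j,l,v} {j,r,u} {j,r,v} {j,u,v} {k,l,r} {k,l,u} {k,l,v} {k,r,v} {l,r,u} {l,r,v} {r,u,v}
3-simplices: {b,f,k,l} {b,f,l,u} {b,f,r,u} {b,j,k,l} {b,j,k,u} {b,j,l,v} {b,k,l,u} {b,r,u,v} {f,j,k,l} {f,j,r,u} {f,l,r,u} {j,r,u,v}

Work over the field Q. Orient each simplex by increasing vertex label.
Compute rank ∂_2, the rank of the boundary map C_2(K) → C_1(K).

n_0=8 n_1=27 n_2=37 n_3=12  [Q]
∂1: piv[bf,bj,bk,bl,br,bu,bv] rk=7  ker:fj,fk,fl,fr,fu,jk,jl,jr,ju,jv,kl,kr,ku,kv,lr,lu,lv,ru,rv,uv
∂2: piv[bfk,bfl,bfr,bfu,bjk,bjl,bju,bjv,bkl,bku,blu,blv,bru,brv,buv,fjk,fjr,flr,klr,klv] rk=20  ker:fjl,fju,fkl,flu,fru,jkl,jku,jlu,jlv,jru,jrv,juv,klu,krv,lru,lrv,ruv
∂3: piv[bfkl,bflu,bfru,bjkl,bjku,bjlv,bklu,bruv,fjkl,fjru,flru,jruv] rk=12
rk∂_2=20

rank∂_2=20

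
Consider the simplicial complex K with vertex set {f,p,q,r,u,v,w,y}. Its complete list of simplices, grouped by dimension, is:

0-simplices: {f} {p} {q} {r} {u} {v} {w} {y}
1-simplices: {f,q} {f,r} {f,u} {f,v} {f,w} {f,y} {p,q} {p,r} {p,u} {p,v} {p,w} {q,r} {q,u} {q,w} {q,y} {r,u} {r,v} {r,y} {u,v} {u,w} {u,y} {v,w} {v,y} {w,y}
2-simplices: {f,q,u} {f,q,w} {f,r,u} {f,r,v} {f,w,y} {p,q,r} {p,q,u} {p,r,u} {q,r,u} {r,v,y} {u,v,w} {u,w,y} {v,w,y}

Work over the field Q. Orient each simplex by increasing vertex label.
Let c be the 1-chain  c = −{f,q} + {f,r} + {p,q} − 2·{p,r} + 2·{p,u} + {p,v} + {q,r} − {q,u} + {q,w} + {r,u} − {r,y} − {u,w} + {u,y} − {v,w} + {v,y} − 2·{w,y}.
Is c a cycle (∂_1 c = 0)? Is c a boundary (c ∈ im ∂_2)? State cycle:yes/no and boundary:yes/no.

n_0=8 n_1=24 n_2=13  [Q]
∂1: piv[fq,fr,fu,fv,fw,fy,pq] rk=7  ker:pr,pu,pv,pw,qr,qu,qw,qy,ru,rv,ry,uv,uw,uy,vw,vy,wy
∂2: piv[fqu,fqw,fru,frv,fwy,pqr,pqu,pru,rvy,uvw,uwy,vwy] rk=12  ker:qru
∂1c = −2·{p} − {q} + 2·{u} + {v} + {w} − {y}

cycle:no boundary:no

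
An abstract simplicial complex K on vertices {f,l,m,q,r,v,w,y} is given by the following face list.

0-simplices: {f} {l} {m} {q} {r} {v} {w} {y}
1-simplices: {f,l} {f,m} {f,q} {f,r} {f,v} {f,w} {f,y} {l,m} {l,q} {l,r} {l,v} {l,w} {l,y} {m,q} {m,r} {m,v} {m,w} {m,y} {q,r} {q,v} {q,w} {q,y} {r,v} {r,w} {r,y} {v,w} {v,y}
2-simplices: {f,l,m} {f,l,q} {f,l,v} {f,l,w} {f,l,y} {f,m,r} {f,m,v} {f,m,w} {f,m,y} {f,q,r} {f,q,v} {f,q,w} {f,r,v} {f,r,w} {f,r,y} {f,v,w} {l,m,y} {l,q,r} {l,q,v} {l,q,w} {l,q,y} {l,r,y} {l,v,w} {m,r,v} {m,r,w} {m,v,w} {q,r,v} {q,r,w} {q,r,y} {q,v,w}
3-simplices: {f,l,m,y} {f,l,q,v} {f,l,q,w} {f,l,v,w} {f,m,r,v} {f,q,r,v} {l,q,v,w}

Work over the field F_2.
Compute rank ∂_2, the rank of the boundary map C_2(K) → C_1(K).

rank∂_2=18

n_0=8 n_1=27 n_2=30 n_3=7  [Z2]
∂1: piv[fl,fm,fq,fr,fv,fw,fy] rk=7  ker:lm,lq,lr,lv,lw,ly,mq,mr,mv,mw,my,qr,qv,qw,qy,rv,rw,ry,vw,vy
∂2: piv[flm,flq,flv,flw,fly,fmr,fmv,fmw,fmy,fqr,fqv,fqw,frv,frw,fry,fvw,lqr,lqy] rk=18  ker:lmy,lqv,lqw,lry,lvw,mrv,mrw,mvw,qrv,qrw,qry,qvw
∂3: piv[flmy,flqv,flqw,flvw,fmrv,fqrv,lqvw] rk=7
rk∂_2=18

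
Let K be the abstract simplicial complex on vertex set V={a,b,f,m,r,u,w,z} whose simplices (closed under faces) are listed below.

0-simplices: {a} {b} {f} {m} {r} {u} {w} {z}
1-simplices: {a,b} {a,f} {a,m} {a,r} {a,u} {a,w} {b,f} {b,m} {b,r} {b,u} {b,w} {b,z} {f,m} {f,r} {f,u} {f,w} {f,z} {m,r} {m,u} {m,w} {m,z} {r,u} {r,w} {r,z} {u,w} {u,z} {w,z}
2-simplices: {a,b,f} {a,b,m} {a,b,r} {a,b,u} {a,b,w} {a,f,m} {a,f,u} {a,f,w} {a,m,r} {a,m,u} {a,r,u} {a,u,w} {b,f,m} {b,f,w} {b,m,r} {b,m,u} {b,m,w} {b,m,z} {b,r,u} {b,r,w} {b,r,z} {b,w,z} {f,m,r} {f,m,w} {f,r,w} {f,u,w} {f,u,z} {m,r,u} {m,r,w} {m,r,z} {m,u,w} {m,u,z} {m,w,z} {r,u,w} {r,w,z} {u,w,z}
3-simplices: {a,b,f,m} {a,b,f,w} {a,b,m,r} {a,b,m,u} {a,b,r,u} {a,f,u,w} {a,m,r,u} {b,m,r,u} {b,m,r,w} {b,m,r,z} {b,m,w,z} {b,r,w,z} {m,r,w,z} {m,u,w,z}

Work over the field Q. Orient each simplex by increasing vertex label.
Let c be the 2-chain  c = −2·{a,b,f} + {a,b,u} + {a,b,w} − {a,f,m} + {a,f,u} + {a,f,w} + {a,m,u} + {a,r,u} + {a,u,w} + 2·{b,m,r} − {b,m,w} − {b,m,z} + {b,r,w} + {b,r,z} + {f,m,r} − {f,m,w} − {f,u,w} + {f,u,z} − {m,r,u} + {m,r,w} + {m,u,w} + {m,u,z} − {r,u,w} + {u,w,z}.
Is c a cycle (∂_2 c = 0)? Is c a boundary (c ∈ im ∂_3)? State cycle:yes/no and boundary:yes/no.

cycle:no boundary:no

n_0=8 n_1=27 n_2=36 n_3=14  [Q]
∂1: piv[ab,af,am,ar,au,aw,bz] rk=7  ker:bf,bm,br,bu,bw,fm,fr,fu,fw,fz,mr,mu,mw,mz,ru,rw,rz,uw,uz,wz
∂2: piv[abf,abm,abr,abu,abw,afm,afu,afw,amr,amu,aru,auw,bmw,bmz,brw,brz,bwz,fmr,fuz,muz] rk=20  ker:bfm,bfw,bmr,bmu,bru,fmw,frw,fuw,mru,mrw,mrz,muw,mwz,ruw,rwz,uwz
∂3: piv[abfm,abfw,abmr,abmu,abru,afuw,amru,bmrw,bmrz,bmwz,brwz,muwz] rk=12  ker:bmru,mrwz
∂2c = 3·{a,f} + 2·{a,m} + {a,r} − 3·{a,u} − 3·{a,w} − 2·{b,f} + {b,u} + {b,w} − {f,m} − {f,r} + {f,u} + 3·{f,w} − {f,z} + 3·{m,r} + 4·{m,u} − 4·{m,w} − 2·{m,z} − {r,u} + 3·{r,w} + {r,z} + {u,w} + {u,z} + {w,z}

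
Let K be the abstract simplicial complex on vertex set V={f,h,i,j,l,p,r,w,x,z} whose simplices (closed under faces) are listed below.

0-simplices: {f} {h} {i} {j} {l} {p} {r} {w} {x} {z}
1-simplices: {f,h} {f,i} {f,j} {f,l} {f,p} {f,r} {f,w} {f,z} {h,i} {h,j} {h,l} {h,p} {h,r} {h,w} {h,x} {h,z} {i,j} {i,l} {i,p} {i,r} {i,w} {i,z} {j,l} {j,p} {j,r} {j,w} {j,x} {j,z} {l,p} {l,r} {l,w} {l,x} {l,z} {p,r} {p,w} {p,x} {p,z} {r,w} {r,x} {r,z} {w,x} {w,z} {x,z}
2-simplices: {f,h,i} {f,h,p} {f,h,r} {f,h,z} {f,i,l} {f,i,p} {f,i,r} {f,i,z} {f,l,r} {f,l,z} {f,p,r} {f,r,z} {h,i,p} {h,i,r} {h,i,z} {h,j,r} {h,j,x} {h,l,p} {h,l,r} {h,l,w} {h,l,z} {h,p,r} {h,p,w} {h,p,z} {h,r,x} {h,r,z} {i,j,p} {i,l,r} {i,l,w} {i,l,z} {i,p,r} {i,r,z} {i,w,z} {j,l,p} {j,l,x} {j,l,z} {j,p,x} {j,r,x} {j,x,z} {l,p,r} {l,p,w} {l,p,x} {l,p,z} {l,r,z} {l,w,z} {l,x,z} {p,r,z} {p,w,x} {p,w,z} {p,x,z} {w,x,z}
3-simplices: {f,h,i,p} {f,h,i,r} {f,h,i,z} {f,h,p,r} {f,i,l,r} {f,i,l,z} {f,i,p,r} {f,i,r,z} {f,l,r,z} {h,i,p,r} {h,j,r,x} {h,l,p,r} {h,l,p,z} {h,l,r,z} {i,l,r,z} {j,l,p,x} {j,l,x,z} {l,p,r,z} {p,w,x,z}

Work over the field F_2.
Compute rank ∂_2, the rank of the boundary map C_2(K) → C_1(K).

rank∂_2=29

n_0=10 n_1=43 n_2=51 n_3=19  [Z2]
∂1: piv[fh,fi,fj,fl,fp,fr,fw,fz,hx] rk=9  ker:hi,hj,hl,hp,hr,hw,hz,ij,il,ip,ir,iw,iz,jl,jp,jr,jw,jx,jz,lp,lr,lw,lx,lz,pr,pw,px,pz,rw,rx,rz,wx,wz,xz
∂2: piv[fhi,fhp,fhr,fhz,fil,fip,fir,fiz,flr,flz,fpr,frz,hjr,hjx,hlp,hlr,hlw,hpw,hpz,hrx,ijp,ilw,iwz,jlp,jlx,jlz,jpx,jxz,pwx] rk=29  ker:hip,hir,hiz,hlz,hpr,hrz,ilr,ilz,ipr,irz,jrx,lpr,lpw,lpx,lpz,lrz,lwz,lxz,prz,pwz,pxz,wxz
∂3: piv[fhip,fhir,fhiz,fhpr,filr,filz,fipr,firz,flrz,hjrx,hlpr,hlpz,hlrz,jlpx,jlxz,lprz,pwxz] rk=17  ker:hipr,ilrz
rk∂_2=29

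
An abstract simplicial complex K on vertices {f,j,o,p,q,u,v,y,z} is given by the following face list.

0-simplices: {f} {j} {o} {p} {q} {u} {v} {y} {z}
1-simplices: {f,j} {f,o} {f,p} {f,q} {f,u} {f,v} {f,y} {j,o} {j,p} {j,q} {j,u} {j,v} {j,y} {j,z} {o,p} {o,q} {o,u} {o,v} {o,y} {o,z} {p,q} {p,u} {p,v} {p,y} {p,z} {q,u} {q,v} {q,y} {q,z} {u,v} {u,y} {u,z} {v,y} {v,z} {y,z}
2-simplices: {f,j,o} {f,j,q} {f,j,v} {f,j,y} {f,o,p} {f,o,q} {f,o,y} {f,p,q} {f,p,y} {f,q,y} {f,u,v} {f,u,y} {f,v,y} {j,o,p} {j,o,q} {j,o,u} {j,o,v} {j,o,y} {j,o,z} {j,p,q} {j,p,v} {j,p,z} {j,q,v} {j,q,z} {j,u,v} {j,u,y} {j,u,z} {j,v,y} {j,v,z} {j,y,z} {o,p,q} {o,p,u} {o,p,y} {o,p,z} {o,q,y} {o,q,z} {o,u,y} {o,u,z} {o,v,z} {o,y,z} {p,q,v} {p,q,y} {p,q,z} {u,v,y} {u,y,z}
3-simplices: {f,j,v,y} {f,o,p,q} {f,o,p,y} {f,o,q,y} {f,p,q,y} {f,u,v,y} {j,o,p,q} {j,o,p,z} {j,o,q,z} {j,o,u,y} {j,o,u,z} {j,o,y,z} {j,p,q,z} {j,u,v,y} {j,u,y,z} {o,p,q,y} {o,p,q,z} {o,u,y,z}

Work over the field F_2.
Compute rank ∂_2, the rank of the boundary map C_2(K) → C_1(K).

n_0=9 n_1=35 n_2=45 n_3=18  [Z2]
∂1: piv[fj,fo,fp,fq,fu,fv,fy,jz] rk=8  ker:jo,jp,jq,ju,jv,jy,op,oq,ou,ov,oy,oz,pq,pu,pv,py,pz,qu,qv,qy,qz,uv,uy,uz,vy,vz,yz
∂2: piv[fjo,fjq,fjv,fjy,fop,foq,foy,fpq,fpy,fqy,fuv,fuy,fvy,jop,jou,jov,joz,jpv,jpz,jqv,jqz,juv,juz,jvz,jyz,opu] rk=26  ker:joq,joy,jpq,juy,jvy,opq,opy,opz,oqy,oqz,ouy,ouz,ovz,oyz,pqv,pqy,pqz,uvy,uyz
∂3: piv[fjvy,fopq,fopy,foqy,fpqy,fuvy,jopq,jopz,joqz,jouy,jouz,joyz,jpqz,juvy,juyz] rk=15  ker:opqy,opqz,ouyz
rk∂_2=26

rank∂_2=26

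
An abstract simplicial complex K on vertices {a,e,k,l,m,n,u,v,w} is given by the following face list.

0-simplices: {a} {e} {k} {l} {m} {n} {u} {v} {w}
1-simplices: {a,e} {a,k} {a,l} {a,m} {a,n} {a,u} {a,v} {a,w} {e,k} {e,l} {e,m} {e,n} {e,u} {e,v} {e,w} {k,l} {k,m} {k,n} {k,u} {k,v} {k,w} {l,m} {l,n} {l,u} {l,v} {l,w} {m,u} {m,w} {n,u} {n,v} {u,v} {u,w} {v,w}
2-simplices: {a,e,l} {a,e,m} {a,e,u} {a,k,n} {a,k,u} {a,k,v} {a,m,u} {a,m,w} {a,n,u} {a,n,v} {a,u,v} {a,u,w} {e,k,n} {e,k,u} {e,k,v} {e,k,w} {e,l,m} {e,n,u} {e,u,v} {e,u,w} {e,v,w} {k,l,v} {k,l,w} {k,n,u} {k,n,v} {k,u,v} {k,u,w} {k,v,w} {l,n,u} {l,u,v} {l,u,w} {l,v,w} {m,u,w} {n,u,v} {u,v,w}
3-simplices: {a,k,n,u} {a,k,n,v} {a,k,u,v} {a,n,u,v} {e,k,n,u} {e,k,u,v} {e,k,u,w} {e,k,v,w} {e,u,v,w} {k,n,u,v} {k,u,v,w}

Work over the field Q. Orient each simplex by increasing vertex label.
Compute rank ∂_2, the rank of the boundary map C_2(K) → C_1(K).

rank∂_2=23

n_0=9 n_1=33 n_2=35 n_3=11  [Q]
∂1: piv[ae,ak,al,am,an,au,av,aw] rk=8  ker:ek,el,em,en,eu,ev,ew,kl,km,kn,ku,kv,kw,lm,ln,lu,lv,lw,mu,mw,nu,nv,uv,uw,vw
∂2: piv[ael,aem,aeu,akn,aku,akv,amu,amw,anu,anv,auv,auw,ekn,eku,ekv,ekw,elm,euw,evw,klv,klw,lnu,luv] rk=23  ker:enu,euv,knu,knv,kuv,kuw,kvw,luw,lvw,muw,nuv,uvw
∂3: piv[aknu,aknv,akuv,anuv,eknu,ekuv,ekuw,ekvw,euvw] rk=9  ker:knuv,kuvw
rk∂_2=23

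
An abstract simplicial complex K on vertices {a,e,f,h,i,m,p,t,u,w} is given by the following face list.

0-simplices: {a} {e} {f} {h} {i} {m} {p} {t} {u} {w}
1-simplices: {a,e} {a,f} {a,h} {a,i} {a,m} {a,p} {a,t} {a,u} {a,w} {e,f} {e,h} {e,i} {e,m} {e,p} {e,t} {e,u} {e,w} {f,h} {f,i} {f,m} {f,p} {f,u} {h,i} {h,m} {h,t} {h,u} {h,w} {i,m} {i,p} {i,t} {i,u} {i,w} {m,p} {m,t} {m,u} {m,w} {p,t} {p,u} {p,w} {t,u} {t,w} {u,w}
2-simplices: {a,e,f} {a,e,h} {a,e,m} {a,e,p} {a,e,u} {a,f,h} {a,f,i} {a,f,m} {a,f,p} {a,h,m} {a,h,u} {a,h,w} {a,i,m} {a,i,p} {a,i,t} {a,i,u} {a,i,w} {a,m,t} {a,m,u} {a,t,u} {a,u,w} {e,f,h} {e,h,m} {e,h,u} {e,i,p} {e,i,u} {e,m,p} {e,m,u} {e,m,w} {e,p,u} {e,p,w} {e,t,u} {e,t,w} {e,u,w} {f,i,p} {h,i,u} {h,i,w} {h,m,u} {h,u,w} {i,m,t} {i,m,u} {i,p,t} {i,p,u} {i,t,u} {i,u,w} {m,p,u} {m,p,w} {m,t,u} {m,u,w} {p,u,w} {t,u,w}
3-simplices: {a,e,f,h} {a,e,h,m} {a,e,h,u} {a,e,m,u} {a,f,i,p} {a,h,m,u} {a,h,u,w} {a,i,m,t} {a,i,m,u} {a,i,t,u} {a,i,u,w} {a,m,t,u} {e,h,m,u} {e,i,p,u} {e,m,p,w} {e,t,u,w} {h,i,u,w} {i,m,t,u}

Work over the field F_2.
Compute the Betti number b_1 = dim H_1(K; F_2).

n_0=10 n_1=42 n_2=51 n_3=18  [Z2]
∂1: piv[ae,af,ah,ai,am,ap,at,au,aw] rk=9  ker:ef,eh,ei,em,ep,et,eu,ew,fh,fi,fm,fp,fu,hi,hm,ht,hu,hw,im,ip,it,iu,iw,mp,mt,mu,mw,pt,pu,pw,tu,tw,uw
∂2: piv[aef,aeh,aem,aep,aeu,afh,afi,afm,afp,ahm,ahu,ahw,aim,aip,ait,aiu,aiw,amt,amu,atu,auw,eip,emp,emw,epu,epw,etu,etw,euw,hiu,ipt] rk=31  ker:efh,ehm,ehu,eiu,emu,fip,hiw,hmu,huw,imt,imu,ipu,itu,iuw,mpu,mpw,mtu,muw,puw,tuw
∂3: piv[aefh,aehm,aehu,aemu,afip,ahmu,ahuw,aimt,aimu,aitu,aiuw,amtu,eipu,empw,etuw,hiuw] rk=16  ker:ehmu,imtu
b_1=(42−9)−31=2

b_1=2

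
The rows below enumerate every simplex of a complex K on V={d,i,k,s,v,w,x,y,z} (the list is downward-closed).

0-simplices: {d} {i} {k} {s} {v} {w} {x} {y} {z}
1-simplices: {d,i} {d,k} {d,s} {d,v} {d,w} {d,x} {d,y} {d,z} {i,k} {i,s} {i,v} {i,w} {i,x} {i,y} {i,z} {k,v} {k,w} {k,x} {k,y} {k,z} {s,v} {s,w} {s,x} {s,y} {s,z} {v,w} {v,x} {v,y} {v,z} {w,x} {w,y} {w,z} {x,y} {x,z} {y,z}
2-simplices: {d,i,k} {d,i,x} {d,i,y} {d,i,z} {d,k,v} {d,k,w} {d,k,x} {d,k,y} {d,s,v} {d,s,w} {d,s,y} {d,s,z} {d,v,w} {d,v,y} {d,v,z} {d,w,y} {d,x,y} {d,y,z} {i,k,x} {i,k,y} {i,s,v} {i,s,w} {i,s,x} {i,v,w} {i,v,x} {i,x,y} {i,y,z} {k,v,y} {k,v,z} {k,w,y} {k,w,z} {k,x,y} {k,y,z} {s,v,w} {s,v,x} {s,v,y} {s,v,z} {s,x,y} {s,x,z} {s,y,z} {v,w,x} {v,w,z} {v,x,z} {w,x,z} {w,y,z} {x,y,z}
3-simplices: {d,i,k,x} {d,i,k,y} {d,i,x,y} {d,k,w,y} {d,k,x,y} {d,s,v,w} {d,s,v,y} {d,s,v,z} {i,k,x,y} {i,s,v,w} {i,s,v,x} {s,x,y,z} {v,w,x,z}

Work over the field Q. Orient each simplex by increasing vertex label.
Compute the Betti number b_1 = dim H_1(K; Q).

n_0=9 n_1=35 n_2=46 n_3=13  [Q]
∂1: piv[di,dk,ds,dv,dw,dx,dy,dz] rk=8  ker:ik,is,iv,iw,ix,iy,iz,kv,kw,kx,ky,kz,sv,sw,sx,sy,sz,vw,vx,vy,vz,wx,wy,wz,xy,xz,yz
∂2: piv[dik,dix,diy,diz,dkv,dkw,dkx,dky,dsv,dsw,dsy,dsz,dvw,dvy,dvz,dwy,dxy,dyz,isv,isw,isx,ivx,kvz,kwz,sxy,sxz,vwx] rk=27  ker:ikx,iky,ivw,ixy,iyz,kvy,kwy,kxy,kyz,svw,svx,svy,svz,syz,vwz,vxz,wxz,wyz,xyz
∂3: piv[dikx,diky,dixy,dkwy,dkxy,dsvw,dsvy,dsvz,isvw,isvx,sxyz,vwxz] rk=12  ker:ikxy
b_1=(35−8)−27=0

b_1=0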